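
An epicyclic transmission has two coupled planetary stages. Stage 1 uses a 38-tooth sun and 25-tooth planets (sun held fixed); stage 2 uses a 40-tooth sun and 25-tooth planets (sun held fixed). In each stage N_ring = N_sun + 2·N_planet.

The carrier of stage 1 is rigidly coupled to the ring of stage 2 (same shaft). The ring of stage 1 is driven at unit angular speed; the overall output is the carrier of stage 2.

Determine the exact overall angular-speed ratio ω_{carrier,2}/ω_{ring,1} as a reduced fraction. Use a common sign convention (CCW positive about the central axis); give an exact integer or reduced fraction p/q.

44/91

Stage 1: N_ring = 38 + 2·25 = 88
Stage 1: 38(ω_s−ω_c) = −88(ω_r−ω_c),  ω_s=0, ω_r=1
Stage 1: 38(0−ω_c) = −88(1−ω_c)  ⇒  126ω_c = 88  ⇒  ω_c = 44/63
  ⇒ ω_c¹/ω_r¹ = 44/63
Stage 2: N_ring = 40 + 2·25 = 90
Stage 2: 40(ω_s−ω_c) = −90(ω_r−ω_c),  ω_s=0, ω_r=1
Stage 2: 40(0−ω_c) = −90(1−ω_c)  ⇒  130ω_c = 90  ⇒  ω_c = 9/13
  ⇒ ω_c²/ω_r² = 9/13
Coupling ω_r² = ω_c¹ ⇒ overall = 44/63 × 9/13 = 44/91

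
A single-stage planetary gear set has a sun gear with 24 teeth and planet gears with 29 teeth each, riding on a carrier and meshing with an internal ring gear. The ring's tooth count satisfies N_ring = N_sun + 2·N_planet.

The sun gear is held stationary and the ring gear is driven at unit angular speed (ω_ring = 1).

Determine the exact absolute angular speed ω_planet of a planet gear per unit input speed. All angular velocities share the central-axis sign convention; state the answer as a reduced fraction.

N_ring = 24 + 2·29 = 82
24(ω_s−ω_c) = −82(ω_r−ω_c),  ω_s=0, ω_r=1
24(0−ω_c) = −82(1−ω_c)  ⇒  106ω_c = 82  ⇒  ω_c = 41/53
sun–planet: 24·(0−41/53) = −29·(ω_p−ω_c)  ⇒  ω_p−ω_c = −(24/29)·(-41/53) = 984/1537
ω_p = 41/53 + 984/1537 = 41/29

41/29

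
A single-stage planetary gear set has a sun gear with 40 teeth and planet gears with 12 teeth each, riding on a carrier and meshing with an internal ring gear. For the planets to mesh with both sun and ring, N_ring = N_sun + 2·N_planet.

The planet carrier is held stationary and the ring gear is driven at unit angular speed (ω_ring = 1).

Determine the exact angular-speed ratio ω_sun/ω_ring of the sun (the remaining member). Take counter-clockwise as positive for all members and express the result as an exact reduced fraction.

N_ring = 40 + 2·12 = 64
40(ω_s−ω_c) = −64(ω_r−ω_c),  ω_c=0, ω_r=1
ω_s = 0 − (64/40)(1−0) = -8/5
ω_s/ω_r = -8/5

-8/5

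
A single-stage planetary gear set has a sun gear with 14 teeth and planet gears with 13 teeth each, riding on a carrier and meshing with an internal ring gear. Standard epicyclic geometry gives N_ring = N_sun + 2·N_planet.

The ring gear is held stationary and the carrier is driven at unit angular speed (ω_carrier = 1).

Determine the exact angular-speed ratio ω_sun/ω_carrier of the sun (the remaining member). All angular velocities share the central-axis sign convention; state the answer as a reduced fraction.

N_ring = 14 + 2·13 = 40
14(ω_s−ω_c) = −40(ω_r−ω_c),  ω_r=0, ω_c=1
ω_s = 1 − (40/14)(0−1) = 27/7
ω_s/ω_c = 27/7

27/7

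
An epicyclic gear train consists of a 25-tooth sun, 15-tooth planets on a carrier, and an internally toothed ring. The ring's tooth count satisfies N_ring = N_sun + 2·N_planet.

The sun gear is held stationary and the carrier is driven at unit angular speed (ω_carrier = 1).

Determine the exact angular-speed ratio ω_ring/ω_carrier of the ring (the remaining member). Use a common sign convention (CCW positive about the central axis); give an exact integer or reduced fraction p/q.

N_ring = 25 + 2·15 = 55
25(ω_s−ω_c) = −55(ω_r−ω_c),  ω_s=0, ω_c=1
ω_r = 1 − (25/55)(0−1) = 16/11
ω_r/ω_c = 16/11

16/11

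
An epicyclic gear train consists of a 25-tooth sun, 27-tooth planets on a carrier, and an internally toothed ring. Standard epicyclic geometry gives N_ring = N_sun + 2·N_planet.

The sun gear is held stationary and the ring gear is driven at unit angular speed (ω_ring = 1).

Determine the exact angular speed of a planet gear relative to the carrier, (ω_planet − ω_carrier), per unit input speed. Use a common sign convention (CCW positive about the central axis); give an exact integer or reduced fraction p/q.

N_ring = 25 + 2·27 = 79
25(ω_s−ω_c) = −79(ω_r−ω_c),  ω_s=0, ω_r=1
25(0−ω_c) = −79(1−ω_c)  ⇒  104ω_c = 79  ⇒  ω_c = 79/104
sun–planet: 25·(0−79/104) = −27·(ω_p−ω_c)  ⇒  ω_p−ω_c = −(25/27)·(-79/104) = 1975/2808

1975/2808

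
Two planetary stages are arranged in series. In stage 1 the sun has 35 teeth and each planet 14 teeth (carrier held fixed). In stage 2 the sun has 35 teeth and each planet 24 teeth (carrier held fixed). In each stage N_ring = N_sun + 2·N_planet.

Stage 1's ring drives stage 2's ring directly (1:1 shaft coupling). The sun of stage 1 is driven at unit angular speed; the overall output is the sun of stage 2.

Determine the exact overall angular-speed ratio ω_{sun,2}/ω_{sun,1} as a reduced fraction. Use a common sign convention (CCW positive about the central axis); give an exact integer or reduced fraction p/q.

83/63

Stage 1: N_ring = 35 + 2·14 = 63
Stage 1: 35(ω_s−ω_c) = −63(ω_r−ω_c),  ω_c=0, ω_s=1
Stage 1: ω_r = 0 − (35/63)(1−0) = -5/9
  ⇒ ω_r¹/ω_s¹ = -5/9
Stage 2: N_ring = 35 + 2·24 = 83
Stage 2: 35(ω_s−ω_c) = −83(ω_r−ω_c),  ω_c=0, ω_r=1
Stage 2: ω_s = 0 − (83/35)(1−0) = -83/35
  ⇒ ω_s²/ω_r² = -83/35
Coupling ω_r² = ω_r¹ ⇒ overall = -5/9 × -83/35 = 83/63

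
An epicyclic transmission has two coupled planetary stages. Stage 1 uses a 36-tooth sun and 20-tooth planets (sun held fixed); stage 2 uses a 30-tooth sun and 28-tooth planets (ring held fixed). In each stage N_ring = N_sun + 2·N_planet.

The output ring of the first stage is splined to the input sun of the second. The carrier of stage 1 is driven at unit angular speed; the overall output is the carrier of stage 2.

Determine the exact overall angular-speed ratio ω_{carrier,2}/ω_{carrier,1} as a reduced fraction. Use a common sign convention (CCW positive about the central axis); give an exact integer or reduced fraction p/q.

Stage 1: N_ring = 36 + 2·20 = 76
Stage 1: 36(ω_s−ω_c) = −76(ω_r−ω_c),  ω_s=0, ω_c=1
Stage 1: ω_r = 1 − (36/76)(0−1) = 28/19
  ⇒ ω_r¹/ω_c¹ = 28/19
Stage 2: N_ring = 30 + 2·28 = 86
Stage 2: 30(ω_s−ω_c) = −86(ω_r−ω_c),  ω_r=0, ω_s=1
Stage 2: 30(1−ω_c) = −86(0−ω_c)  ⇒  116ω_c = 30  ⇒  ω_c = 15/58
  ⇒ ω_c²/ω_s² = 15/58
Coupling ω_s² = ω_r¹ ⇒ overall = 28/19 × 15/58 = 210/551

210/551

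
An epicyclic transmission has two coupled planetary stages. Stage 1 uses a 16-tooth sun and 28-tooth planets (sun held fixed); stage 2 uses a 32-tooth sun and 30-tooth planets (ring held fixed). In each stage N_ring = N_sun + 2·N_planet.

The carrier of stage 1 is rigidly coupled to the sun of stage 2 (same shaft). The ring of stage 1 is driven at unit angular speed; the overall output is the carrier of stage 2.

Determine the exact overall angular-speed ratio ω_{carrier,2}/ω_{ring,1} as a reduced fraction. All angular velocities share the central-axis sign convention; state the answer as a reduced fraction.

72/341

Stage 1: N_ring = 16 + 2·28 = 72
Stage 1: 16(ω_s−ω_c) = −72(ω_r−ω_c),  ω_s=0, ω_r=1
Stage 1: 16(0−ω_c) = −72(1−ω_c)  ⇒  88ω_c = 72  ⇒  ω_c = 9/11
  ⇒ ω_c¹/ω_r¹ = 9/11
Stage 2: N_ring = 32 + 2·30 = 92
Stage 2: 32(ω_s−ω_c) = −92(ω_r−ω_c),  ω_r=0, ω_s=1
Stage 2: 32(1−ω_c) = −92(0−ω_c)  ⇒  124ω_c = 32  ⇒  ω_c = 8/31
  ⇒ ω_c²/ω_s² = 8/31
Coupling ω_s² = ω_c¹ ⇒ overall = 9/11 × 8/31 = 72/341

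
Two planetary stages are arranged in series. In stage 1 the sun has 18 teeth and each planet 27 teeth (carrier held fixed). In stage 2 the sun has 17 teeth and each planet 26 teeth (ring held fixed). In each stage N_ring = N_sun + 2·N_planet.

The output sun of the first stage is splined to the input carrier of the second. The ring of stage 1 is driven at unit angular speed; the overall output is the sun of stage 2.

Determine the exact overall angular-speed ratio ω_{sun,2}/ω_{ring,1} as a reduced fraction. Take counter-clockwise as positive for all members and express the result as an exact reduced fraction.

Stage 1: N_ring = 18 + 2·27 = 72
Stage 1: 18(ω_s−ω_c) = −72(ω_r−ω_c),  ω_c=0, ω_r=1
Stage 1: ω_s = 0 − (72/18)(1−0) = -4
  ⇒ ω_s¹/ω_r¹ = -4
Stage 2: N_ring = 17 + 2·26 = 69
Stage 2: 17(ω_s−ω_c) = −69(ω_r−ω_c),  ω_r=0, ω_c=1
Stage 2: ω_s = 1 − (69/17)(0−1) = 86/17
  ⇒ ω_s²/ω_c² = 86/17
Coupling ω_c² = ω_s¹ ⇒ overall = -4 × 86/17 = -344/17

-344/17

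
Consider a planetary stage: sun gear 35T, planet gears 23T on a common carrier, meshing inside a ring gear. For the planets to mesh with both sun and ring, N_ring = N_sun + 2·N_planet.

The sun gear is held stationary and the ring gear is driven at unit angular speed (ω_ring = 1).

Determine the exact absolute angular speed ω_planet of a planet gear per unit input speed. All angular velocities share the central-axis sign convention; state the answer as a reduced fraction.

N_ring = 35 + 2·23 = 81
35(ω_s−ω_c) = −81(ω_r−ω_c),  ω_s=0, ω_r=1
35(0−ω_c) = −81(1−ω_c)  ⇒  116ω_c = 81  ⇒  ω_c = 81/116
sun–planet: 35·(0−81/116) = −23·(ω_p−ω_c)  ⇒  ω_p−ω_c = −(35/23)·(-81/116) = 2835/2668
ω_p = 81/116 + 2835/2668 = 81/46

81/46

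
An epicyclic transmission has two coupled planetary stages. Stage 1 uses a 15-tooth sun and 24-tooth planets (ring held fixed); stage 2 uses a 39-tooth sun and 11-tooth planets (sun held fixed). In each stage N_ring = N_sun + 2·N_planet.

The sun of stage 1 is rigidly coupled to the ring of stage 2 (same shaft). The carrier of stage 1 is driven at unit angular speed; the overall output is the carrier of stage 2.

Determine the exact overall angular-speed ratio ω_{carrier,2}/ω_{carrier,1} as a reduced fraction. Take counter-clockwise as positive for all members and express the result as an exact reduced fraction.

793/250

Stage 1: N_ring = 15 + 2·24 = 63
Stage 1: 15(ω_s−ω_c) = −63(ω_r−ω_c),  ω_r=0, ω_c=1
Stage 1: ω_s = 1 − (63/15)(0−1) = 26/5
  ⇒ ω_s¹/ω_c¹ = 26/5
Stage 2: N_ring = 39 + 2·11 = 61
Stage 2: 39(ω_s−ω_c) = −61(ω_r−ω_c),  ω_s=0, ω_r=1
Stage 2: 39(0−ω_c) = −61(1−ω_c)  ⇒  100ω_c = 61  ⇒  ω_c = 61/100
  ⇒ ω_c²/ω_r² = 61/100
Coupling ω_r² = ω_s¹ ⇒ overall = 26/5 × 61/100 = 793/250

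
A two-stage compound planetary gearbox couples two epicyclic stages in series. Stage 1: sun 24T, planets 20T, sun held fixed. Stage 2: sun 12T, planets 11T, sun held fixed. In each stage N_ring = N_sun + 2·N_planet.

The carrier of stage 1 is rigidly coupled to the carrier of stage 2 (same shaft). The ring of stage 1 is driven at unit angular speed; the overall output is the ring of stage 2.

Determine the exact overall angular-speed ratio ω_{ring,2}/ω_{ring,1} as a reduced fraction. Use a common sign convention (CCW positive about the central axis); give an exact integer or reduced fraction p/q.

Stage 1: N_ring = 24 + 2·20 = 64
Stage 1: 24(ω_s−ω_c) = −64(ω_r−ω_c),  ω_s=0, ω_r=1
Stage 1: 24(0−ω_c) = −64(1−ω_c)  ⇒  88ω_c = 64  ⇒  ω_c = 8/11
  ⇒ ω_c¹/ω_r¹ = 8/11
Stage 2: N_ring = 12 + 2·11 = 34
Stage 2: 12(ω_s−ω_c) = −34(ω_r−ω_c),  ω_s=0, ω_c=1
Stage 2: ω_r = 1 − (12/34)(0−1) = 23/17
  ⇒ ω_r²/ω_c² = 23/17
Coupling ω_c² = ω_c¹ ⇒ overall = 8/11 × 23/17 = 184/187

184/187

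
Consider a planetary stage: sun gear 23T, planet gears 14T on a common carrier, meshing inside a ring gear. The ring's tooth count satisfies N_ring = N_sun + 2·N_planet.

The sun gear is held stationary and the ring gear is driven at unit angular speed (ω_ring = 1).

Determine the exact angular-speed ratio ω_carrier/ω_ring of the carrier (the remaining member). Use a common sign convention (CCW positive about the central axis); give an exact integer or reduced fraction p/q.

N_ring = 23 + 2·14 = 51
23(ω_s−ω_c) = −51(ω_r−ω_c),  ω_s=0, ω_r=1
23(0−ω_c) = −51(1−ω_c)  ⇒  74ω_c = 51  ⇒  ω_c = 51/74
ω_c/ω_r = 51/74

51/74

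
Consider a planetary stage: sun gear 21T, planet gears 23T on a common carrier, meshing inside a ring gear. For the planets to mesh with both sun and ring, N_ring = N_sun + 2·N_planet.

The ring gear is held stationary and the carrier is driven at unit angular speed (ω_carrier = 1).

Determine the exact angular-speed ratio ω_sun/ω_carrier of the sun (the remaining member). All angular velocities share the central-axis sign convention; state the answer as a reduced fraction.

N_ring = 21 + 2·23 = 67
21(ω_s−ω_c) = −67(ω_r−ω_c),  ω_r=0, ω_c=1
ω_s = 1 − (67/21)(0−1) = 88/21
ω_s/ω_c = 88/21

88/21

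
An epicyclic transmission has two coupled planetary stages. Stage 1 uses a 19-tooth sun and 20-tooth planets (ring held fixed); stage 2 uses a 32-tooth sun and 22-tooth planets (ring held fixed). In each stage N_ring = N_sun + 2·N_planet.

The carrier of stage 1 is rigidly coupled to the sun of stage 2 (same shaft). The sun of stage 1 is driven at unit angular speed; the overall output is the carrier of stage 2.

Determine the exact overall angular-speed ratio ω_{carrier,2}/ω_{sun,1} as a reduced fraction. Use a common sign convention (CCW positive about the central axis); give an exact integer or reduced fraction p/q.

76/1053

Stage 1: N_ring = 19 + 2·20 = 59
Stage 1: 19(ω_s−ω_c) = −59(ω_r−ω_c),  ω_r=0, ω_s=1
Stage 1: 19(1−ω_c) = −59(0−ω_c)  ⇒  78ω_c = 19  ⇒  ω_c = 19/78
  ⇒ ω_c¹/ω_s¹ = 19/78
Stage 2: N_ring = 32 + 2·22 = 76
Stage 2: 32(ω_s−ω_c) = −76(ω_r−ω_c),  ω_r=0, ω_s=1
Stage 2: 32(1−ω_c) = −76(0−ω_c)  ⇒  108ω_c = 32  ⇒  ω_c = 8/27
  ⇒ ω_c²/ω_s² = 8/27
Coupling ω_s² = ω_c¹ ⇒ overall = 19/78 × 8/27 = 76/1053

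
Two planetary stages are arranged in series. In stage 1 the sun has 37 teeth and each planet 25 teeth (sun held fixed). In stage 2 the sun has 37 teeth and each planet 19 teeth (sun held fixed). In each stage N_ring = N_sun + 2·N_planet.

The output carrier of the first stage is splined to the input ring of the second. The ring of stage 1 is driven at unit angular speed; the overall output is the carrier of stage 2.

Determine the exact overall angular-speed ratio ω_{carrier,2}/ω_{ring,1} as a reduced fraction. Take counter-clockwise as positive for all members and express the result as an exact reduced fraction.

6525/13888

Stage 1: N_ring = 37 + 2·25 = 87
Stage 1: 37(ω_s−ω_c) = −87(ω_r−ω_c),  ω_s=0, ω_r=1
Stage 1: 37(0−ω_c) = −87(1−ω_c)  ⇒  124ω_c = 87  ⇒  ω_c = 87/124
  ⇒ ω_c¹/ω_r¹ = 87/124
Stage 2: N_ring = 37 + 2·19 = 75
Stage 2: 37(ω_s−ω_c) = −75(ω_r−ω_c),  ω_s=0, ω_r=1
Stage 2: 37(0−ω_c) = −75(1−ω_c)  ⇒  112ω_c = 75  ⇒  ω_c = 75/112
  ⇒ ω_c²/ω_r² = 75/112
Coupling ω_r² = ω_c¹ ⇒ overall = 87/124 × 75/112 = 6525/13888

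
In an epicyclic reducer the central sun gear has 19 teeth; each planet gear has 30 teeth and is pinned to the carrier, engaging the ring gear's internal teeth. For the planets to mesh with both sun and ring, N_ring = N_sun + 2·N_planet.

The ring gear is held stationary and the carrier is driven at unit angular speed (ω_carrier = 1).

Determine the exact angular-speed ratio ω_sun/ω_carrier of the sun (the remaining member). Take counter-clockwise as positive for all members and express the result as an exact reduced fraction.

98/19

N_ring = 19 + 2·30 = 79
19(ω_s−ω_c) = −79(ω_r−ω_c),  ω_r=0, ω_c=1
ω_s = 1 − (79/19)(0−1) = 98/19
ω_s/ω_c = 98/19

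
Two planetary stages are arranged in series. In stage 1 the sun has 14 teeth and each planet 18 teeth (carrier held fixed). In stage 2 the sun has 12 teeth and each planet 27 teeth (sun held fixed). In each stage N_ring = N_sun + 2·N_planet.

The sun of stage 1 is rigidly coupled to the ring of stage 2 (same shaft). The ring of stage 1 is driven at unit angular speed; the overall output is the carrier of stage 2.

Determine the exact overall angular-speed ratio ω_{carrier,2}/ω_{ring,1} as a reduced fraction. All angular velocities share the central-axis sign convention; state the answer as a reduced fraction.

-275/91

Stage 1: N_ring = 14 + 2·18 = 50
Stage 1: 14(ω_s−ω_c) = −50(ω_r−ω_c),  ω_c=0, ω_r=1
Stage 1: ω_s = 0 − (50/14)(1−0) = -25/7
  ⇒ ω_s¹/ω_r¹ = -25/7
Stage 2: N_ring = 12 + 2·27 = 66
Stage 2: 12(ω_s−ω_c) = −66(ω_r−ω_c),  ω_s=0, ω_r=1
Stage 2: 12(0−ω_c) = −66(1−ω_c)  ⇒  78ω_c = 66  ⇒  ω_c = 11/13
  ⇒ ω_c²/ω_r² = 11/13
Coupling ω_r² = ω_s¹ ⇒ overall = -25/7 × 11/13 = -275/91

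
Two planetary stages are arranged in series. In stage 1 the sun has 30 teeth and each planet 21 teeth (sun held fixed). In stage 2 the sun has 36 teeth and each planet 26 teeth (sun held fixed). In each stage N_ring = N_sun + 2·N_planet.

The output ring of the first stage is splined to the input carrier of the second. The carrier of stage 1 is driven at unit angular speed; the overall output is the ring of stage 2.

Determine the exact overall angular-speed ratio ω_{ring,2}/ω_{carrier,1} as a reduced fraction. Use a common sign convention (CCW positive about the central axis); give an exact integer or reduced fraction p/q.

527/264

Stage 1: N_ring = 30 + 2·21 = 72
Stage 1: 30(ω_s−ω_c) = −72(ω_r−ω_c),  ω_s=0, ω_c=1
Stage 1: ω_r = 1 − (30/72)(0−1) = 17/12
  ⇒ ω_r¹/ω_c¹ = 17/12
Stage 2: N_ring = 36 + 2·26 = 88
Stage 2: 36(ω_s−ω_c) = −88(ω_r−ω_c),  ω_s=0, ω_c=1
Stage 2: ω_r = 1 − (36/88)(0−1) = 31/22
  ⇒ ω_r²/ω_c² = 31/22
Coupling ω_c² = ω_r¹ ⇒ overall = 17/12 × 31/22 = 527/264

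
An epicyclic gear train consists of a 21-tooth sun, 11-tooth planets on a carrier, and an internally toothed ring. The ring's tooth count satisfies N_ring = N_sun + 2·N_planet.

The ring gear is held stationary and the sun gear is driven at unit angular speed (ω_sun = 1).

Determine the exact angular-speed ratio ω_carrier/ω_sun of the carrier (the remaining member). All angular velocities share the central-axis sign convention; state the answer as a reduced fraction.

21/64

N_ring = 21 + 2·11 = 43
21(ω_s−ω_c) = −43(ω_r−ω_c),  ω_r=0, ω_s=1
21(1−ω_c) = −43(0−ω_c)  ⇒  64ω_c = 21  ⇒  ω_c = 21/64
ω_c/ω_s = 21/64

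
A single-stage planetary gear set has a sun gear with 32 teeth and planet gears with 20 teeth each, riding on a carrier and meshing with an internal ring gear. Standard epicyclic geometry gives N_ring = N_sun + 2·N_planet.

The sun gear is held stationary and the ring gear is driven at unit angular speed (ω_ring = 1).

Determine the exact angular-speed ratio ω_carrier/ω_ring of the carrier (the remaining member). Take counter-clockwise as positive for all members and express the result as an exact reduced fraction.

9/13

N_ring = 32 + 2·20 = 72
32(ω_s−ω_c) = −72(ω_r−ω_c),  ω_s=0, ω_r=1
32(0−ω_c) = −72(1−ω_c)  ⇒  104ω_c = 72  ⇒  ω_c = 9/13
ω_c/ω_r = 9/13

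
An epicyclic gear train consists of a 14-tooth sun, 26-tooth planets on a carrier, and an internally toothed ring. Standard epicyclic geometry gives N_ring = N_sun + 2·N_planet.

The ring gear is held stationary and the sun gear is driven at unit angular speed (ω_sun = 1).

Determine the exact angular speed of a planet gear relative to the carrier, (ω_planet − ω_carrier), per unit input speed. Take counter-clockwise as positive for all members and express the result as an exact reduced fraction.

-231/520

N_ring = 14 + 2·26 = 66
14(ω_s−ω_c) = −66(ω_r−ω_c),  ω_r=0, ω_s=1
14(1−ω_c) = −66(0−ω_c)  ⇒  80ω_c = 14  ⇒  ω_c = 7/40
sun–planet: 14·(1−7/40) = −26·(ω_p−ω_c)  ⇒  ω_p−ω_c = −(14/26)·(33/40) = -231/520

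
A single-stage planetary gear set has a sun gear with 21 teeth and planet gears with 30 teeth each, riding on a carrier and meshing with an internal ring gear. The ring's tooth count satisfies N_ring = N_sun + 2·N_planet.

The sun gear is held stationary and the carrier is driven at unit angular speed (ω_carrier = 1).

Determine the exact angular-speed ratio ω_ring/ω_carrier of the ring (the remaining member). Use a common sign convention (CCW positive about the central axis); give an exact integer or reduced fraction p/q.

34/27

N_ring = 21 + 2·30 = 81
21(ω_s−ω_c) = −81(ω_r−ω_c),  ω_s=0, ω_c=1
ω_r = 1 − (21/81)(0−1) = 34/27
ω_r/ω_c = 34/27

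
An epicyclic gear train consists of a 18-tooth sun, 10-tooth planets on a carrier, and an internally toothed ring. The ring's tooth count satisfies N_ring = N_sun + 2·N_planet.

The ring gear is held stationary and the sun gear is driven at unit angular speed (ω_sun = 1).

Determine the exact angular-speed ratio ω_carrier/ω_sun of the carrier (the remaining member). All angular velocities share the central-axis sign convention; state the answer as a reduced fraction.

N_ring = 18 + 2·10 = 38
18(ω_s−ω_c) = −38(ω_r−ω_c),  ω_r=0, ω_s=1
18(1−ω_c) = −38(0−ω_c)  ⇒  56ω_c = 18  ⇒  ω_c = 9/28
ω_c/ω_s = 9/28

9/28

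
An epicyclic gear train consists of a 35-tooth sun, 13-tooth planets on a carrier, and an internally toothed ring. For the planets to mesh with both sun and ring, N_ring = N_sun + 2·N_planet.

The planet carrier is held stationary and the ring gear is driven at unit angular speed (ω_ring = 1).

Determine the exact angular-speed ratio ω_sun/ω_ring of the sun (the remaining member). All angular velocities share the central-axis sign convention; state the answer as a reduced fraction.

N_ring = 35 + 2·13 = 61
35(ω_s−ω_c) = −61(ω_r−ω_c),  ω_c=0, ω_r=1
ω_s = 0 − (61/35)(1−0) = -61/35
ω_s/ω_r = -61/35

-61/35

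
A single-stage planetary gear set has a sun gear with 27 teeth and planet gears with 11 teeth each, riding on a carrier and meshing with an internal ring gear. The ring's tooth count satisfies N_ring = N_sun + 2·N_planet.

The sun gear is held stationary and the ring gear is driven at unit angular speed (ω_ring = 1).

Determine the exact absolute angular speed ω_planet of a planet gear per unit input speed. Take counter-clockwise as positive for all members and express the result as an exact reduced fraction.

49/22

N_ring = 27 + 2·11 = 49
27(ω_s−ω_c) = −49(ω_r−ω_c),  ω_s=0, ω_r=1
27(0−ω_c) = −49(1−ω_c)  ⇒  76ω_c = 49  ⇒  ω_c = 49/76
sun–planet: 27·(0−49/76) = −11·(ω_p−ω_c)  ⇒  ω_p−ω_c = −(27/11)·(-49/76) = 1323/836
ω_p = 49/76 + 1323/836 = 49/22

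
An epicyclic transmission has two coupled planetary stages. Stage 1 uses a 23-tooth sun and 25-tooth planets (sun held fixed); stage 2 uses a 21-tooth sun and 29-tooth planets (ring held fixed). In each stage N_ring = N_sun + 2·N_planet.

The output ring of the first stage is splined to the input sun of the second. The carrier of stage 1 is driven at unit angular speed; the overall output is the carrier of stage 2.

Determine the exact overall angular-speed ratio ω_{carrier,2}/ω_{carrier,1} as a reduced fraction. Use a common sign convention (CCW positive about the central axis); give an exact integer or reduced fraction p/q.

Stage 1: N_ring = 23 + 2·25 = 73
Stage 1: 23(ω_s−ω_c) = −73(ω_r−ω_c),  ω_s=0, ω_c=1
Stage 1: ω_r = 1 − (23/73)(0−1) = 96/73
  ⇒ ω_r¹/ω_c¹ = 96/73
Stage 2: N_ring = 21 + 2·29 = 79
Stage 2: 21(ω_s−ω_c) = −79(ω_r−ω_c),  ω_r=0, ω_s=1
Stage 2: 21(1−ω_c) = −79(0−ω_c)  ⇒  100ω_c = 21  ⇒  ω_c = 21/100
  ⇒ ω_c²/ω_s² = 21/100
Coupling ω_s² = ω_r¹ ⇒ overall = 96/73 × 21/100 = 504/1825

504/1825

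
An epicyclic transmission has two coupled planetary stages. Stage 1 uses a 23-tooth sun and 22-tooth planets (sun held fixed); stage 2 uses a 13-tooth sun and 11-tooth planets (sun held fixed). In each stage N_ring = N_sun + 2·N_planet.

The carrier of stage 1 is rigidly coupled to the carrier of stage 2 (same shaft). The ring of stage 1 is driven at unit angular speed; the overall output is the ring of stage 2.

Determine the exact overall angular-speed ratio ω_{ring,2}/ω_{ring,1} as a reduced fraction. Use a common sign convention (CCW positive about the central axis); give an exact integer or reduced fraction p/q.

Stage 1: N_ring = 23 + 2·22 = 67
Stage 1: 23(ω_s−ω_c) = −67(ω_r−ω_c),  ω_s=0, ω_r=1
Stage 1: 23(0−ω_c) = −67(1−ω_c)  ⇒  90ω_c = 67  ⇒  ω_c = 67/90
  ⇒ ω_c¹/ω_r¹ = 67/90
Stage 2: N_ring = 13 + 2·11 = 35
Stage 2: 13(ω_s−ω_c) = −35(ω_r−ω_c),  ω_s=0, ω_c=1
Stage 2: ω_r = 1 − (13/35)(0−1) = 48/35
  ⇒ ω_r²/ω_c² = 48/35
Coupling ω_c² = ω_c¹ ⇒ overall = 67/90 × 48/35 = 536/525

536/525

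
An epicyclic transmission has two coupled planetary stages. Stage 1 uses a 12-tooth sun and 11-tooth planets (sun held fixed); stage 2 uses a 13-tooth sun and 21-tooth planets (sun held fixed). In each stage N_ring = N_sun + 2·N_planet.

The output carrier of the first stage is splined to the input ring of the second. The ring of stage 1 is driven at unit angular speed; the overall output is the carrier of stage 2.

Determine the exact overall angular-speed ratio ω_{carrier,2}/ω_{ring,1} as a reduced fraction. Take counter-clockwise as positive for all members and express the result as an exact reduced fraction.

55/92

Stage 1: N_ring = 12 + 2·11 = 34
Stage 1: 12(ω_s−ω_c) = −34(ω_r−ω_c),  ω_s=0, ω_r=1
Stage 1: 12(0−ω_c) = −34(1−ω_c)  ⇒  46ω_c = 34  ⇒  ω_c = 17/23
  ⇒ ω_c¹/ω_r¹ = 17/23
Stage 2: N_ring = 13 + 2·21 = 55
Stage 2: 13(ω_s−ω_c) = −55(ω_r−ω_c),  ω_s=0, ω_r=1
Stage 2: 13(0−ω_c) = −55(1−ω_c)  ⇒  68ω_c = 55  ⇒  ω_c = 55/68
  ⇒ ω_c²/ω_r² = 55/68
Coupling ω_r² = ω_c¹ ⇒ overall = 17/23 × 55/68 = 55/92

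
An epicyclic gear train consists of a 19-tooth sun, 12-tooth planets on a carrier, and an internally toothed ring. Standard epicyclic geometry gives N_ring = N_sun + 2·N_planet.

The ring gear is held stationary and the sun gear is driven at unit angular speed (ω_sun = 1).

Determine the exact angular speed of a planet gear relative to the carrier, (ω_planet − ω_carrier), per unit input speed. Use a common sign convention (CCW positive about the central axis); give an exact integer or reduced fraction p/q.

N_ring = 19 + 2·12 = 43
19(ω_s−ω_c) = −43(ω_r−ω_c),  ω_r=0, ω_s=1
19(1−ω_c) = −43(0−ω_c)  ⇒  62ω_c = 19  ⇒  ω_c = 19/62
sun–planet: 19·(1−19/62) = −12·(ω_p−ω_c)  ⇒  ω_p−ω_c = −(19/12)·(43/62) = -817/744

-817/744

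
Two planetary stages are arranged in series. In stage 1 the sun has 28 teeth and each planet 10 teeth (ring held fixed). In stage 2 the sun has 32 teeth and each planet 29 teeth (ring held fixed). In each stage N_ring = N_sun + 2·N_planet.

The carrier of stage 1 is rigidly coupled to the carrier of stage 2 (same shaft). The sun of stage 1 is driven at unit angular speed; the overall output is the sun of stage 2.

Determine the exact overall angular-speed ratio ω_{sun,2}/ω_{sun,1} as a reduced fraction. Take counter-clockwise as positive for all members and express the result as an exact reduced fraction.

Stage 1: N_ring = 28 + 2·10 = 48
Stage 1: 28(ω_s−ω_c) = −48(ω_r−ω_c),  ω_r=0, ω_s=1
Stage 1: 28(1−ω_c) = −48(0−ω_c)  ⇒  76ω_c = 28  ⇒  ω_c = 7/19
  ⇒ ω_c¹/ω_s¹ = 7/19
Stage 2: N_ring = 32 + 2·29 = 90
Stage 2: 32(ω_s−ω_c) = −90(ω_r−ω_c),  ω_r=0, ω_c=1
Stage 2: ω_s = 1 − (90/32)(0−1) = 61/16
  ⇒ ω_s²/ω_c² = 61/16
Coupling ω_c² = ω_c¹ ⇒ overall = 7/19 × 61/16 = 427/304

427/304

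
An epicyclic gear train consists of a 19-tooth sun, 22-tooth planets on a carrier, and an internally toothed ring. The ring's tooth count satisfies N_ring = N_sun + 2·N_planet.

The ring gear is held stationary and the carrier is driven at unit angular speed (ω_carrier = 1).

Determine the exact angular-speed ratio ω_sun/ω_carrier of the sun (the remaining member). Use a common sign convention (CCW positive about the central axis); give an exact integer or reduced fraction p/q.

82/19

N_ring = 19 + 2·22 = 63
19(ω_s−ω_c) = −63(ω_r−ω_c),  ω_r=0, ω_c=1
ω_s = 1 − (63/19)(0−1) = 82/19
ω_s/ω_c = 82/19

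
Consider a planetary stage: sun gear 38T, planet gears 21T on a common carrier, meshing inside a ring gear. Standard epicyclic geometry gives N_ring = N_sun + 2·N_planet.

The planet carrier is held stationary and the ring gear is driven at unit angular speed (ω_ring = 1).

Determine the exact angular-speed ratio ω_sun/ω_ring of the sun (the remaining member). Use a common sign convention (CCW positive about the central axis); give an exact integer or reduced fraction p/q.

N_ring = 38 + 2·21 = 80
38(ω_s−ω_c) = −80(ω_r−ω_c),  ω_c=0, ω_r=1
ω_s = 0 − (80/38)(1−0) = -40/19
ω_s/ω_r = -40/19

-40/19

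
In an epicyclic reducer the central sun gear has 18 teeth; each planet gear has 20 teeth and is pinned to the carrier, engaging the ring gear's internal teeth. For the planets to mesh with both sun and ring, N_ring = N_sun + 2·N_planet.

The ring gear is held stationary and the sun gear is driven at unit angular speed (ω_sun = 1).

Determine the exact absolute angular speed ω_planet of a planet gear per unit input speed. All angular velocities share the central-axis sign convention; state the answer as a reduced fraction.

N_ring = 18 + 2·20 = 58
18(ω_s−ω_c) = −58(ω_r−ω_c),  ω_r=0, ω_s=1
18(1−ω_c) = −58(0−ω_c)  ⇒  76ω_c = 18  ⇒  ω_c = 9/38
sun–planet: 18·(1−9/38) = −20·(ω_p−ω_c)  ⇒  ω_p−ω_c = −(18/20)·(29/38) = -261/380
ω_p = 9/38 − 261/380 = -9/20

-9/20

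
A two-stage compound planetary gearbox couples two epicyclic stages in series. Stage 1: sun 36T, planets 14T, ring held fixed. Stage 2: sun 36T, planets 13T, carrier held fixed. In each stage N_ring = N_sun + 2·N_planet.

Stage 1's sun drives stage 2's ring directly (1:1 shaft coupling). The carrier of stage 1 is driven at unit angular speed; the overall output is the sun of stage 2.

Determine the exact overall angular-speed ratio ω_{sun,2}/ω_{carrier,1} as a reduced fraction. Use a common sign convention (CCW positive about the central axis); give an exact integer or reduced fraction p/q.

-775/162

Stage 1: N_ring = 36 + 2·14 = 64
Stage 1: 36(ω_s−ω_c) = −64(ω_r−ω_c),  ω_r=0, ω_c=1
Stage 1: ω_s = 1 − (64/36)(0−1) = 25/9
  ⇒ ω_s¹/ω_c¹ = 25/9
Stage 2: N_ring = 36 + 2·13 = 62
Stage 2: 36(ω_s−ω_c) = −62(ω_r−ω_c),  ω_c=0, ω_r=1
Stage 2: ω_s = 0 − (62/36)(1−0) = -31/18
  ⇒ ω_s²/ω_r² = -31/18
Coupling ω_r² = ω_s¹ ⇒ overall = 25/9 × -31/18 = -775/162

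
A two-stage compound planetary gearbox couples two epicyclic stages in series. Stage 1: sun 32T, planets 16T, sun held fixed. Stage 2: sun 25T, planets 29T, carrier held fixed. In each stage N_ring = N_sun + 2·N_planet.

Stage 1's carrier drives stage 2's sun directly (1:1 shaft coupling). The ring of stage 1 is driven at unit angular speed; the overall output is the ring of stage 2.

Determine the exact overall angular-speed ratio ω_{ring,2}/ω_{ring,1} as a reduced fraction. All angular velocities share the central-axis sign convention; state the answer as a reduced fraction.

-50/249

Stage 1: N_ring = 32 + 2·16 = 64
Stage 1: 32(ω_s−ω_c) = −64(ω_r−ω_c),  ω_s=0, ω_r=1
Stage 1: 32(0−ω_c) = −64(1−ω_c)  ⇒  96ω_c = 64  ⇒  ω_c = 2/3
  ⇒ ω_c¹/ω_r¹ = 2/3
Stage 2: N_ring = 25 + 2·29 = 83
Stage 2: 25(ω_s−ω_c) = −83(ω_r−ω_c),  ω_c=0, ω_s=1
Stage 2: ω_r = 0 − (25/83)(1−0) = -25/83
  ⇒ ω_r²/ω_s² = -25/83
Coupling ω_s² = ω_c¹ ⇒ overall = 2/3 × -25/83 = -50/249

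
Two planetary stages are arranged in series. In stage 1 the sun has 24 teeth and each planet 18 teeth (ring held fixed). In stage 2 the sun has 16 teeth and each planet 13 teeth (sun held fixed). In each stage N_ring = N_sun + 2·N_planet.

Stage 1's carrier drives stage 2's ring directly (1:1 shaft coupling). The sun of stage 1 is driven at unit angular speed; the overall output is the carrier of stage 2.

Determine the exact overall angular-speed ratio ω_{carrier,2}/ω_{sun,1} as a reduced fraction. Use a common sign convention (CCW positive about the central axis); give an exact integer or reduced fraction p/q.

Stage 1: N_ring = 24 + 2·18 = 60
Stage 1: 24(ω_s−ω_c) = −60(ω_r−ω_c),  ω_r=0, ω_s=1
Stage 1: 24(1−ω_c) = −60(0−ω_c)  ⇒  84ω_c = 24  ⇒  ω_c = 2/7
  ⇒ ω_c¹/ω_s¹ = 2/7
Stage 2: N_ring = 16 + 2·13 = 42
Stage 2: 16(ω_s−ω_c) = −42(ω_r−ω_c),  ω_s=0, ω_r=1
Stage 2: 16(0−ω_c) = −42(1−ω_c)  ⇒  58ω_c = 42  ⇒  ω_c = 21/29
  ⇒ ω_c²/ω_r² = 21/29
Coupling ω_r² = ω_c¹ ⇒ overall = 2/7 × 21/29 = 6/29

6/29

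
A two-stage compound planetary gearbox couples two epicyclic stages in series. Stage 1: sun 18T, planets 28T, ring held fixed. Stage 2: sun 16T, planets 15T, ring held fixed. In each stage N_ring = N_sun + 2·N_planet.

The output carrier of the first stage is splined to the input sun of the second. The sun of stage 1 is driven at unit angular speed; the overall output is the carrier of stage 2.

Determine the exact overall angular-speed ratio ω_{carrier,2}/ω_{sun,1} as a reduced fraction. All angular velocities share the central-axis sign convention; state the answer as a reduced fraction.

Stage 1: N_ring = 18 + 2·28 = 74
Stage 1: 18(ω_s−ω_c) = −74(ω_r−ω_c),  ω_r=0, ω_s=1
Stage 1: 18(1−ω_c) = −74(0−ω_c)  ⇒  92ω_c = 18  ⇒  ω_c = 9/46
  ⇒ ω_c¹/ω_s¹ = 9/46
Stage 2: N_ring = 16 + 2·15 = 46
Stage 2: 16(ω_s−ω_c) = −46(ω_r−ω_c),  ω_r=0, ω_s=1
Stage 2: 16(1−ω_c) = −46(0−ω_c)  ⇒  62ω_c = 16  ⇒  ω_c = 8/31
  ⇒ ω_c²/ω_s² = 8/31
Coupling ω_s² = ω_c¹ ⇒ overall = 9/46 × 8/31 = 36/713

36/713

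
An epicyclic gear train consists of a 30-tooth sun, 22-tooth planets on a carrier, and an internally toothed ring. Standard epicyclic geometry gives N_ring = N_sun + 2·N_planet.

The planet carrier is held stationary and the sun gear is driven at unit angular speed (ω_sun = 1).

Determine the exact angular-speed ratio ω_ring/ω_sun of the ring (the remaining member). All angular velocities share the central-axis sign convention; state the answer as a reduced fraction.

-15/37

N_ring = 30 + 2·22 = 74
30(ω_s−ω_c) = −74(ω_r−ω_c),  ω_c=0, ω_s=1
ω_r = 0 − (30/74)(1−0) = -15/37
ω_r/ω_s = -15/37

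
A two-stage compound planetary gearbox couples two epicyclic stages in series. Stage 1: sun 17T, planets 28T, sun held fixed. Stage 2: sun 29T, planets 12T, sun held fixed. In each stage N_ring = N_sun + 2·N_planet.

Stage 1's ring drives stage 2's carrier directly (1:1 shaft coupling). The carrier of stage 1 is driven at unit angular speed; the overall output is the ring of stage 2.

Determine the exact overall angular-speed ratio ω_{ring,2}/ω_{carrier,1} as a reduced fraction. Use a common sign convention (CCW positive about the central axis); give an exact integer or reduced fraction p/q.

7380/3869

Stage 1: N_ring = 17 + 2·28 = 73
Stage 1: 17(ω_s−ω_c) = −73(ω_r−ω_c),  ω_s=0, ω_c=1
Stage 1: ω_r = 1 − (17/73)(0−1) = 90/73
  ⇒ ω_r¹/ω_c¹ = 90/73
Stage 2: N_ring = 29 + 2·12 = 53
Stage 2: 29(ω_s−ω_c) = −53(ω_r−ω_c),  ω_s=0, ω_c=1
Stage 2: ω_r = 1 − (29/53)(0−1) = 82/53
  ⇒ ω_r²/ω_c² = 82/53
Coupling ω_c² = ω_r¹ ⇒ overall = 90/73 × 82/53 = 7380/3869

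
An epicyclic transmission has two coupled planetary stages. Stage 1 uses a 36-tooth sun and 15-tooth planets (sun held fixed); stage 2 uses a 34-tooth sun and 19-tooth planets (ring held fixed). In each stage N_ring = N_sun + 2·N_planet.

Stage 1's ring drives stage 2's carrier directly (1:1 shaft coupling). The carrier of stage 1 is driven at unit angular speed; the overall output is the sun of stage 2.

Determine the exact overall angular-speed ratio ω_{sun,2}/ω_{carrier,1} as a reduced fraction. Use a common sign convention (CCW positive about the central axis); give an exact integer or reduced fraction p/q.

Stage 1: N_ring = 36 + 2·15 = 66
Stage 1: 36(ω_s−ω_c) = −66(ω_r−ω_c),  ω_s=0, ω_c=1
Stage 1: ω_r = 1 − (36/66)(0−1) = 17/11
  ⇒ ω_r¹/ω_c¹ = 17/11
Stage 2: N_ring = 34 + 2·19 = 72
Stage 2: 34(ω_s−ω_c) = −72(ω_r−ω_c),  ω_r=0, ω_c=1
Stage 2: ω_s = 1 − (72/34)(0−1) = 53/17
  ⇒ ω_s²/ω_c² = 53/17
Coupling ω_c² = ω_r¹ ⇒ overall = 17/11 × 53/17 = 53/11

53/11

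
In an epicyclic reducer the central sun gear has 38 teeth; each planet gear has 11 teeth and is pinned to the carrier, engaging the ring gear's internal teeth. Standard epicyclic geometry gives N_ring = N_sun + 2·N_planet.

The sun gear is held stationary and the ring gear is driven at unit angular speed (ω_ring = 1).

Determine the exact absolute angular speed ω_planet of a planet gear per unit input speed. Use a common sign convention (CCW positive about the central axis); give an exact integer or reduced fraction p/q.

30/11

N_ring = 38 + 2·11 = 60
38(ω_s−ω_c) = −60(ω_r−ω_c),  ω_s=0, ω_r=1
38(0−ω_c) = −60(1−ω_c)  ⇒  98ω_c = 60  ⇒  ω_c = 30/49
sun–planet: 38·(0−30/49) = −11·(ω_p−ω_c)  ⇒  ω_p−ω_c = −(38/11)·(-30/49) = 1140/539
ω_p = 30/49 + 1140/539 = 30/11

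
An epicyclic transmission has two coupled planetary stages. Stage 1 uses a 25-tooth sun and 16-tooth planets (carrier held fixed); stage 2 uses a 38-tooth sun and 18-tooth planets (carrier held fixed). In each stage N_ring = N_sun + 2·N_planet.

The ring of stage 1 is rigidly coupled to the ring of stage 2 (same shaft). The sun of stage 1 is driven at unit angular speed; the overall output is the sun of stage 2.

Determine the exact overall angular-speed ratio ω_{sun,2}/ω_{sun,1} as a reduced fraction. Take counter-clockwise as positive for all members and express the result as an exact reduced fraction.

925/1083

Stage 1: N_ring = 25 + 2·16 = 57
Stage 1: 25(ω_s−ω_c) = −57(ω_r−ω_c),  ω_c=0, ω_s=1
Stage 1: ω_r = 0 − (25/57)(1−0) = -25/57
  ⇒ ω_r¹/ω_s¹ = -25/57
Stage 2: N_ring = 38 + 2·18 = 74
Stage 2: 38(ω_s−ω_c) = −74(ω_r−ω_c),  ω_c=0, ω_r=1
Stage 2: ω_s = 0 − (74/38)(1−0) = -37/19
  ⇒ ω_s²/ω_r² = -37/19
Coupling ω_r² = ω_r¹ ⇒ overall = -25/57 × -37/19 = 925/1083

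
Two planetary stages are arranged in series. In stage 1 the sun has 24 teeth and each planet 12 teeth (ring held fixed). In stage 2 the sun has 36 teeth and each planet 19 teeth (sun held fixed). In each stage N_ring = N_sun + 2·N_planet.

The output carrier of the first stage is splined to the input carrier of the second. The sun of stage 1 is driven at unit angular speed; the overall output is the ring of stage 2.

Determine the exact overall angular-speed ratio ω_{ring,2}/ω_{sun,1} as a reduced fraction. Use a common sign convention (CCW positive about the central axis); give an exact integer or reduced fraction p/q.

55/111

Stage 1: N_ring = 24 + 2·12 = 48
Stage 1: 24(ω_s−ω_c) = −48(ω_r−ω_c),  ω_r=0, ω_s=1
Stage 1: 24(1−ω_c) = −48(0−ω_c)  ⇒  72ω_c = 24  ⇒  ω_c = 1/3
  ⇒ ω_c¹/ω_s¹ = 1/3
Stage 2: N_ring = 36 + 2·19 = 74
Stage 2: 36(ω_s−ω_c) = −74(ω_r−ω_c),  ω_s=0, ω_c=1
Stage 2: ω_r = 1 − (36/74)(0−1) = 55/37
  ⇒ ω_r²/ω_c² = 55/37
Coupling ω_c² = ω_c¹ ⇒ overall = 1/3 × 55/37 = 55/111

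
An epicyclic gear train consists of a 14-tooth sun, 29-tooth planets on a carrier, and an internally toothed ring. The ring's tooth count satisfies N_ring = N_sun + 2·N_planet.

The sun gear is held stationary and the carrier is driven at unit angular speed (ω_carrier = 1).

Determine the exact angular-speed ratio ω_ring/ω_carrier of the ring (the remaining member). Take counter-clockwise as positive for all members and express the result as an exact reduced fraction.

43/36

N_ring = 14 + 2·29 = 72
14(ω_s−ω_c) = −72(ω_r−ω_c),  ω_s=0, ω_c=1
ω_r = 1 − (14/72)(0−1) = 43/36
ω_r/ω_c = 43/36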